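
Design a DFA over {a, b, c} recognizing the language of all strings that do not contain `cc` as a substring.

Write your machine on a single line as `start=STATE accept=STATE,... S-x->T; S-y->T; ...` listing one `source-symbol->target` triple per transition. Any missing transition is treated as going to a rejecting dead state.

start=q0; accept=q0,q1; q0-a->q0; q0-b->q0; q0-c->q1; q1-a->q0; q1-b->q0; q1-c->q2; q2-a->q2; q2-b->q2; q2-c->q2

Track partial matches of the forbidden pattern `cc`. State q2 is a dead state reached once `cc` has occurred; every other state accepts. q0 means no part of `cc` is currently matched.
With 3 states:
        a   b   c  
>* q0   q0  q0  q1 
 * q1   q0  q0  q2 
   q2   q2  q2  q2 
(> = start, * = accepting)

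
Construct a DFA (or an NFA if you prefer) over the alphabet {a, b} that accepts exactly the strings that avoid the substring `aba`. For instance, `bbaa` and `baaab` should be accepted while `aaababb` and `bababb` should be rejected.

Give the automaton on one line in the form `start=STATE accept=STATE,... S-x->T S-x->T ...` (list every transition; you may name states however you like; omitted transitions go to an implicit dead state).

start=S0 accept=S0,S1,S2 S0-a->S1 S0-b->S0 S1-a->S1 S1-b->S2 S2-a->S3 S2-b->S0 S3-a->S3 S3-b->S3

This is the complement of 'contains `aba`'. Use the same substring-matching states — S0 through S3 holding how much of `aba` has just been matched — but flip the accepting set: everything except the trap S3 accepts.
A 4-state machine:
        a   b  
>* S0   S1  S0 
 * S1   S1  S2 
 * S2   S3  S0 
   S3   S3  S3 
(> = start, * = accepting)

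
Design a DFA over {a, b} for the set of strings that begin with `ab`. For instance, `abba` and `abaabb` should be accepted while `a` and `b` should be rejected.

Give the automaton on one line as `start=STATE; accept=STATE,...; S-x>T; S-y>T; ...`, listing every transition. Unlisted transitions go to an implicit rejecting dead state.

Check the first 2 symbols one by one: q0 through q1 record how many have matched `ab` so far; any wrong symbol goes to the dead state q3. After all 2 match we enter the accepting sink q2.
A 4-state machine:
        a   b  
>  q0   q1  q3 
   q1   q3  q2 
 * q2   q2  q2 
   q3   q3  q3 
(> = start, * = accepting)

start=q0; accept=q2; q0-a>q1; q0-b>q3; q1-a>q3; q1-b>q2; q2-a>q2; q2-b>q2; q3-a>q3; q3-b>q3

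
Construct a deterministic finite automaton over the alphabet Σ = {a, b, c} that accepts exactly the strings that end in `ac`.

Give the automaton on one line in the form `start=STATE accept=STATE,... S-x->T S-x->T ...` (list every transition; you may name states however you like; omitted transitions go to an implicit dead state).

Let each state record the length of the longest suffix of the input read so far that is also a prefix of `ac`. s1 means the last symbol is `a`; s2 means the last 2 symbols are `ac`. Accept only at s2, where the string currently ends in `ac`.
        a   b   c  
>  s0   s1  s0  s0 
   s1   s1  s0  s2 
 * s2   s1  s0  s0 
(> = start, * = accepting)

start=s0 accept=s2 s0-a->s1 s0-b->s0 s0-c->s0 s1-a->s1 s1-b->s0 s1-c->s2 s2-a->s1 s2-b->s0 s2-c->s0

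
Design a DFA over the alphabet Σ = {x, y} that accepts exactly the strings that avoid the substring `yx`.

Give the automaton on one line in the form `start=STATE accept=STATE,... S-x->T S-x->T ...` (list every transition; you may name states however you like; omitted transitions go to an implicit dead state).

start=q0 accept=q0,q1 q0-x->q0 q0-y->q1 q1-x->q2 q1-y->q1 q2-x->q2 q2-y->q2

Track partial matches of the forbidden pattern `yx`. State q2 is a dead state reached once `yx` has occurred; every other state accepts. q0 means no part of `yx` is currently matched.
3 states suffice.
        x   y  
>* q0   q0  q1 
 * q1   q2  q1 
   q2   q2  q2 
(> = start, * = accepting)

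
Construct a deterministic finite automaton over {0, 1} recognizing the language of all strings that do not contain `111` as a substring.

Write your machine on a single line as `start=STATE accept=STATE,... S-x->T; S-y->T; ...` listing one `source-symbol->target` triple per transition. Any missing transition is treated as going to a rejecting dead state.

This is the complement of 'contains `111`'. Use the same substring-matching states — s0 through s3 holding how much of `111` has just been matched — but flip the accepting set: everything except the trap s3 accepts.
With 4 states:
        0   1  
>* s0   s0  s1 
 * s1   s0  s2 
 * s2   s0  s3 
   s3   s3  s3 
(> = start, * = accepting)

start=s0; accept=s0,s1,s2; s0-0->s0; s0-1->s1; s1-0->s0; s1-1->s2; s2-0->s0; s2-1->s3; s3-0->s3; s3-1->s3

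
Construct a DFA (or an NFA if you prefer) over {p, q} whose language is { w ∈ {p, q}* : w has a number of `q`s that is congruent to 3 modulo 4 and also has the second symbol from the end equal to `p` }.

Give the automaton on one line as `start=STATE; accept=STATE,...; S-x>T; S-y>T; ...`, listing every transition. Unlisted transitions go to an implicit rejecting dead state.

Build one automaton per condition and run them in lockstep. One (4 states) tracks the count of `q`s modulo 4; the other (7 states) tracks the last 2 symbols read. Each combined state is a pair, one component from each; accept when both components accept. Equivalent product states are then merged.
8 states suffice.
        p   q  
>  S0   S0  S1 
   S1   S1  S2 
   S2   S3  S4 
   S3   S3  S5 
   S4   S6  S0 
 * S5   S6  S0 
   S6   S7  S0 
 * S7   S7  S0 
(> = start, * = accepting)

start=S0; accept=S5,S7; S0-p>S0; S0-q>S1; S1-p>S1; S1-q>S2; S2-p>S3; S2-q>S4; S3-p>S3; S3-q>S5; S4-p>S6; S4-q>S0; S5-p>S6; S5-q>S0; S6-p>S7; S6-q>S0; S7-p>S7; S7-q>S0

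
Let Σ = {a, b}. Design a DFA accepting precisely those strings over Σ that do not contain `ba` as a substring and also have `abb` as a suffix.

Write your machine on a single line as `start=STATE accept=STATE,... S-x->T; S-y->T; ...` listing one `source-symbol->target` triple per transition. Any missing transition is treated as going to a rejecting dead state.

Build one automaton per condition and run them in lockstep. One (3 states) tracks partial matches of the forbidden pattern `ba`; the other (4 states) tracks how much of the suffix `abb` has currently been matched. Each combined state is a pair, one component from each; accept when both components accept. Minimizing collapses redundant product states.
        a   b  
>  q0   q1  q2 
   q1   q1  q3 
   q2   q2  q2 
   q3   q2  q4 
 * q4   q2  q2 
(> = start, * = accepting)

start=q0; accept=q4; q0-a->q1; q0-b->q2; q1-a->q1; q1-b->q3; q2-a->q2; q2-b->q2; q3-a->q2; q3-b->q4; q4-a->q2; q4-b->q2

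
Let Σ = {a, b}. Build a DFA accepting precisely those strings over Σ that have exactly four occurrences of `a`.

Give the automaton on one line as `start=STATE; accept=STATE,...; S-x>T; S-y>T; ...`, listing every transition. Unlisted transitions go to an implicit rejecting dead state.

start=q0; accept=q4; q0-a>q1; q0-b>q0; q1-a>q2; q1-b>q1; q2-a>q3; q2-b>q2; q3-a>q4; q3-b>q3; q4-a>q5; q4-b>q4; q5-a>q5; q5-b>q5

Count `a`s, saturating at 5: states q0 through q4 mean 0 through 4 `a`s seen; q5 means more than 4. Each `a` increments (capped at q5); other symbols loop. Accept from {q4}.
With 6 states:
        a   b  
>  q0   q1  q0 
   q1   q2  q1 
   q2   q3  q2 
   q3   q4  q3 
 * q4   q5  q4 
   q5   q5  q5 
(> = start, * = accepting)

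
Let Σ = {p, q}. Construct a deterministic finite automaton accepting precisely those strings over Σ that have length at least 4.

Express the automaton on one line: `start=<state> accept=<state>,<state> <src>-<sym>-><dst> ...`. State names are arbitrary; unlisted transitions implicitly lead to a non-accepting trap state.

start=s0 accept=s4,s5 s0-p->s1 s0-q->s1 s1-p->s2 s1-q->s2 s2-p->s3 s2-q->s3 s3-p->s4 s3-q->s4 s4-p->s5 s4-q->s5 s5-p->s5 s5-q->s5

We only need to distinguish lengths 0, 1, …, 4, and '>4'. Chain s0 → s1 → s2 → s3 → s4 → s5 on every symbol, with s5 looping. Accepting states: {s4, s5}.
A 6-state machine:
        p   q  
>  s0   s1  s1 
   s1   s2  s2 
   s2   s3  s3 
   s3   s4  s4 
 * s4   s5  s5 
 * s5   s5  s5 
(> = start, * = accepting)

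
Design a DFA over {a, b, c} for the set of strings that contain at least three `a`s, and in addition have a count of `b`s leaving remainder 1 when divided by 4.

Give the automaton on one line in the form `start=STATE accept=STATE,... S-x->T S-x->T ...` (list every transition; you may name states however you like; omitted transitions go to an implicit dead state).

Build one automaton per condition and run them in lockstep. One (5 states) tracks the count of `a`s, saturating at 4; the other (4 states) tracks the count of `b`s modulo 4. Each combined state is a pair, one component from each; accept when both components accept.
With 20 states:
          a    b    c  
>  q0     q1   q2   q0 
   q1     q3   q4   q1 
   q2     q4   q5   q2 
   q3     q6   q7   q3 
   q4     q7   q8   q4 
   q5     q8   q9   q5 
   q6    q10  q11   q6 
   q7    q11  q12   q7 
   q8    q12  q13   q8 
   q9    q13   q0   q9 
   q10   q10  q14  q10 
 * q11   q14  q15  q11 
   q12   q15  q16  q12 
   q13   q16   q1  q13 
 * q14   q14  q17  q14 
   q15   q17  q18  q15 
   q16   q18   q3  q16 
   q17   q17  q19  q17 
   q18   q19   q6  q18 
   q19   q19  q10  q19 
(> = start, * = accepting)

start=q0 accept=q11,q14 q0-a->q1 q0-b->q2 q0-c->q0 q1-a->q3 q1-b->q4 q1-c->q1 q2-a->q4 q2-b->q5 q2-c->q2 q3-a->q6 q3-b->q7 q3-c->q3 q4-a->q7 q4-b->q8 q4-c->q4 q5-a->q8 q5-b->q9 q5-c->q5 q6-a->q10 q6-b->q11 q6-c->q6 q7-a->q11 q7-b->q12 q7-c->q7 q8-a->q12 q8-b->q13 q8-c->q8 q9-a->q13 q9-b->q0 q9-c->q9 q10-a->q10 q10-b->q14 q10-c->q10 q11-a->q14 q11-b->q15 q11-c->q11 q12-a->q15 q12-b->q16 q12-c->q12 q13-a->q16 q13-b->q1 q13-c->q13 q14-a->q14 q14-b->q17 q14-c->q14 q15-a->q17 q15-b->q18 q15-c->q15 q16-a->q18 q16-b->q3 q16-c->q16 q17-a->q17 q17-b->q19 q17-c->q17 q18-a->q19 q18-b->q6 q18-c->q18 q19-a->q19 q19-b->q10 q19-c->q19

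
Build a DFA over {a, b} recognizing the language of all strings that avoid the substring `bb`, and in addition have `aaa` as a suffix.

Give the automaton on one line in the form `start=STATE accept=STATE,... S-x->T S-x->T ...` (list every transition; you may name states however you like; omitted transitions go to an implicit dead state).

start=S0 accept=S5 S0-a->S1 S0-b->S2 S1-a->S3 S1-b->S2 S2-a->S1 S2-b->S4 S3-a->S5 S3-b->S2 S4-a->S4 S4-b->S4 S5-a->S5 S5-b->S2

Run two small machines in parallel and take their product. One (3 states) tracks partial matches of the forbidden pattern `bb`; the other (4 states) tracks how much of the suffix `aaa` has currently been matched. Each combined state is a pair, one component from each; accept when both components accept. Minimizing collapses redundant product states.
        a   b  
>  S0   S1  S2 
   S1   S3  S2 
   S2   S1  S4 
   S3   S5  S2 
   S4   S4  S4 
 * S5   S5  S2 
(> = start, * = accepting)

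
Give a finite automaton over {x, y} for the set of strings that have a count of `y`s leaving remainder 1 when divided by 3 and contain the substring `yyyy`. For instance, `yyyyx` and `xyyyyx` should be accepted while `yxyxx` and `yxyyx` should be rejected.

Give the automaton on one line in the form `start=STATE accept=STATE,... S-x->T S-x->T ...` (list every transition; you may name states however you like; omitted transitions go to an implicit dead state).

Build one automaton per condition and run them in lockstep. The first has 3 states tracking the count of `y`s modulo 3; the second has 5 states tracking whether and how much of `yyyy` has been seen. A product state is a pair (one from each), accepting exactly when both do.
          x    y  
>  S0     S0   S1 
   S1     S2   S3 
   S2     S2   S4 
   S3     S5   S6 
   S4     S5   S7 
   S5     S5   S8 
   S6     S0   S9 
   S7     S0  S10 
   S8     S0  S11 
 * S9     S9  S12 
   S10    S2  S12 
   S11    S2  S13 
   S12   S12  S14 
   S13    S5  S14 
   S14   S14   S9 
(> = start, * = accepting)

start=S0 accept=S9 S0-x->S0 S0-y->S1 S1-x->S2 S1-y->S3 S2-x->S2 S2-y->S4 S3-x->S5 S3-y->S6 S4-x->S5 S4-y->S7 S5-x->S5 S5-y->S8 S6-x->S0 S6-y->S9 S7-x->S0 S7-y->S10 S8-x->S0 S8-y->S11 S9-x->S9 S9-y->S12 S10-x->S2 S10-y->S12 S11-x->S2 S11-y->S13 S12-x->S12 S12-y->S14 S13-x->S5 S13-y->S14 S14-x->S14 S14-y->S9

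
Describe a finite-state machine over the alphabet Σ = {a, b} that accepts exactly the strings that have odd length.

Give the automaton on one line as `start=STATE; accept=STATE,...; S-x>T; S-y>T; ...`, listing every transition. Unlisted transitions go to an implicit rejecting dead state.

start=q0; accept=q1; q0-a>q1; q0-b>q1; q1-a>q0; q1-b>q0

Only the length mod 2 matters, so use a 2-cycle: from any state, every input symbol moves to the next state, wrapping q1 back to q0. Mark q1 accepting.
2 states suffice.
        a   b  
>  q0   q1  q1 
 * q1   q0  q0 
(> = start, * = accepting)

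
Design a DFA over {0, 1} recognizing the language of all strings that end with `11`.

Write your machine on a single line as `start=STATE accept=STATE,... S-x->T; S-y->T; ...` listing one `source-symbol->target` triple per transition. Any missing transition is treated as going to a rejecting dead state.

Let each state record the length of the longest suffix of the input read so far that is also a prefix of `11`. S1 means the last symbol is `1`; S2 means the last 2 symbols are `11`. Accept only at S2, where the string currently ends in `11`.
With 3 states:
        0   1  
>  S0   S0  S1 
   S1   S0  S2 
 * S2   S0  S2 
(> = start, * = accepting)

start=S0; accept=S2; S0-0->S0; S0-1->S1; S1-0->S0; S1-1->S2; S2-0->S0; S2-1->S2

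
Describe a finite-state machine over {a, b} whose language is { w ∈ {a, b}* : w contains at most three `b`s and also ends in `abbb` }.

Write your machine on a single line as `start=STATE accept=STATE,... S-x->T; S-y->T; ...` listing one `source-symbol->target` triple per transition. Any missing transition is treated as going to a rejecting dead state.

start=q0; accept=q5; q0-a->q1; q0-b->q2; q1-a->q1; q1-b->q3; q2-a->q2; q2-b->q2; q3-a->q2; q3-b->q4; q4-a->q2; q4-b->q5; q5-a->q2; q5-b->q2

Build one automaton per condition and run them in lockstep. The first has 5 states tracking the count of `b`s, saturating at 4; the second has 5 states tracking how much of the suffix `abbb` has currently been matched. A product state is a pair (one from each), accepting exactly when both do. After merging equivalent states the machine shrinks.
With 6 states:
        a   b  
>  q0   q1  q2 
   q1   q1  q3 
   q2   q2  q2 
   q3   q2  q4 
   q4   q2  q5 
 * q5   q2  q2 
(> = start, * = accepting)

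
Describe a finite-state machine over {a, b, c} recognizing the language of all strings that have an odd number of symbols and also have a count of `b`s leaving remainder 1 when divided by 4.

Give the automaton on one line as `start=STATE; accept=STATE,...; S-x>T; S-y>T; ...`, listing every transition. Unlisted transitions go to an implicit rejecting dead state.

Run two small machines in parallel and take their product. One (2 states) tracks the input length modulo 2; the other (4 states) tracks the count of `b`s modulo 4. Each combined state is a pair, one component from each; accept when both components accept.
An 8-state machine:
        a   b   c  
>  s0   s1  s2  s1 
   s1   s0  s3  s0 
 * s2   s3  s4  s3 
   s3   s2  s5  s2 
   s4   s5  s6  s5 
   s5   s4  s7  s4 
   s6   s7  s0  s7 
   s7   s6  s1  s6 
(> = start, * = accepting)

start=s0; accept=s2; s0-a>s1; s0-b>s2; s0-c>s1; s1-a>s0; s1-b>s3; s1-c>s0; s2-a>s3; s2-b>s4; s2-c>s3; s3-a>s2; s3-b>s5; s3-c>s2; s4-a>s5; s4-b>s6; s4-c>s5; s5-a>s4; s5-b>s7; s5-c>s4; s6-a>s7; s6-b>s0; s6-c>s7; s7-a>s6; s7-b>s1; s7-c>s6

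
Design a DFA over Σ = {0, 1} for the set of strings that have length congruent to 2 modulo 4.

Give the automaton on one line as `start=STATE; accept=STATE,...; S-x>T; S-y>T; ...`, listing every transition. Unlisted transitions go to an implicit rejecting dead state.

start=q0; accept=q2; q0-0>q1; q0-1>q1; q1-0>q2; q1-1>q2; q2-0>q3; q2-1>q3; q3-0>q0; q3-1>q0

Only the length mod 4 matters, so use a 4-cycle: from any state, every input symbol moves to the next state, wrapping q3 back to q0. Mark q2 accepting.
A 4-state machine:
        0   1  
>  q0   q1  q1 
   q1   q2  q2 
 * q2   q3  q3 
   q3   q0  q0 
(> = start, * = accepting)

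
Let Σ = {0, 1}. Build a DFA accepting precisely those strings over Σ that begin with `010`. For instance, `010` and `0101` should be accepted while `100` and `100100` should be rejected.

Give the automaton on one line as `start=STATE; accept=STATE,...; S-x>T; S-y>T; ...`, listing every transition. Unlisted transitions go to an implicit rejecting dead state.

Check the first 3 symbols one by one: S0 through S2 record how many have matched `010` so far; any wrong symbol goes to the dead state S4. After all 3 match we enter the accepting sink S3.
A 5-state machine:
        0   1  
>  S0   S1  S4 
   S1   S4  S2 
   S2   S3  S4 
 * S3   S3  S3 
   S4   S4  S4 
(> = start, * = accepting)

start=S0; accept=S3; S0-0>S1; S0-1>S4; S1-0>S4; S1-1>S2; S2-0>S3; S2-1>S4; S3-0>S3; S3-1>S3; S4-0>S4; S4-1>S4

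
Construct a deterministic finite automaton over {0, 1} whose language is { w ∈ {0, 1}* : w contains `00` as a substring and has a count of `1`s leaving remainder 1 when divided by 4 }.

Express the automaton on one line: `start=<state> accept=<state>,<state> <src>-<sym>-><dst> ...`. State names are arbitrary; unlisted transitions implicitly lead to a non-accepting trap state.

Build one automaton per condition and run them in lockstep. The first has 3 states tracking whether and how much of `00` has been seen; the second has 4 states tracking the count of `1`s modulo 4. A product state is a pair (one from each), accepting exactly when both do.
A 12-state machine:
       0  1 
>  A   B  C 
   B   D  C 
   C   E  F 
   D   D  G 
   E   G  F 
   F   H  I 
 * G   G  J 
   H   J  I 
   I   K  A 
   J   J  L 
   K   L  A 
   L   L  D 
(> = start, * = accepting)

start=A accept=G A-0->B A-1->C B-0->D B-1->C C-0->E C-1->F D-0->D D-1->G E-0->G E-1->F F-0->H F-1->I G-0->G G-1->J H-0->J H-1->I I-0->K I-1->A J-0->J J-1->L K-0->L K-1->A L-0->L L-1->D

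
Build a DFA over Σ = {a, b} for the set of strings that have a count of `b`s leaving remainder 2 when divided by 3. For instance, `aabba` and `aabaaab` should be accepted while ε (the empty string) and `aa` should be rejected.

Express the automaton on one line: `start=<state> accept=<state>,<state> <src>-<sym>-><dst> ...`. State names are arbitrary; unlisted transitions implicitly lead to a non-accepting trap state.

Keep the running count of `b`s modulo 3: each `b` advances along the cycle q0 → q1 → q2 → q0 while other symbols loop. Accept at q2.
With 3 states:
        a   b  
>  q0   q0  q1 
   q1   q1  q2 
 * q2   q2  q0 
(> = start, * = accepting)

start=q0 accept=q2 q0-a->q0 q0-b->q1 q1-a->q1 q1-b->q2 q2-a->q2 q2-b->q0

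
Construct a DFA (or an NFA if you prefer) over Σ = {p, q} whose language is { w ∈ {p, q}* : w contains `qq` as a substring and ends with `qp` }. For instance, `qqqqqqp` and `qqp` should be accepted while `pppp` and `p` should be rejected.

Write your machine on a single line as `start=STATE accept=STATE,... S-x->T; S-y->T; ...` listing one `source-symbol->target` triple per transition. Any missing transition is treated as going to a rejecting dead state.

Build one automaton per condition and run them in lockstep. The first has 3 states tracking whether and how much of `qq` has been seen; the second has 3 states tracking how much of the suffix `qp` has currently been matched. A product state is a pair (one from each), accepting exactly when both do.
With 6 states:
        p   q  
>  S0   S0  S1 
   S1   S2  S3 
   S2   S0  S1 
   S3   S4  S3 
 * S4   S5  S3 
   S5   S5  S3 
(> = start, * = accepting)

start=S0; accept=S4; S0-p->S0; S0-q->S1; S1-p->S2; S1-q->S3; S2-p->S0; S2-q->S1; S3-p->S4; S3-q->S3; S4-p->S5; S4-q->S3; S5-p->S5; S5-q->S3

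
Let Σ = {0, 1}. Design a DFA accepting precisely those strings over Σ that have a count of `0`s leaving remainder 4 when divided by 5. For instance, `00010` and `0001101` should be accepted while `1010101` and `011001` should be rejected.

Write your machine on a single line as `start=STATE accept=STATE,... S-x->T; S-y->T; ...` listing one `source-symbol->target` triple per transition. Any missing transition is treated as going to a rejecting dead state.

start=S0; accept=S4; S0-0->S1; S0-1->S0; S1-0->S2; S1-1->S1; S2-0->S3; S2-1->S2; S3-0->S4; S3-1->S3; S4-0->S0; S4-1->S4

The only thing that matters is how many `0`s have appeared, reduced mod 5. Use one state per residue: S0 for 0, …, S4 for 4. Reading `0` moves to the next residue; anything else stays put. S4 is accepting.
A 5-state machine:
        0   1  
>  S0   S1  S0 
   S1   S2  S1 
   S2   S3  S2 
   S3   S4  S3 
 * S4   S0  S4 
(> = start, * = accepting)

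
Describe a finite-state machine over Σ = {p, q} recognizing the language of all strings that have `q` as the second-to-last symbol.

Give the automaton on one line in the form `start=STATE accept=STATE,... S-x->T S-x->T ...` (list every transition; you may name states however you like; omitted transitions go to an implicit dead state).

start=s0 accept=s5,s6 s0-p->s1 s0-q->s2 s1-p->s3 s1-q->s4 s2-p->s5 s2-q->s6 s3-p->s3 s3-q->s4 s4-p->s5 s4-q->s6 s5-p->s3 s5-q->s4 s6-p->s5 s6-q->s6

Because acceptance depends on a position counted from the end, the machine has to buffer the most recent 2 symbols. Make each state the string of the last up-to-2 symbols read; on input `x` shift the window left and append `x`. Accept when the buffered window has length 2 and begins with `q`.
        p   q  
>  s0   s1  s2 
   s1   s3  s4 
   s2   s5  s6 
   s3   s3  s4 
   s4   s5  s6 
 * s5   s3  s4 
 * s6   s5  s6 
(> = start, * = accepting)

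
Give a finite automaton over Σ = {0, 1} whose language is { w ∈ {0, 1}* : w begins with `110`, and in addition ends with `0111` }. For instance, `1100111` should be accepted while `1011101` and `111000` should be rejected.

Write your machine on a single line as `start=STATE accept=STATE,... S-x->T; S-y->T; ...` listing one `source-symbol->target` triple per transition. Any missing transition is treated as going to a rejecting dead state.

start=S0; accept=S11; S0-0->S1; S0-1->S2; S1-0->S1; S1-1->S3; S2-0->S1; S2-1->S4; S3-0->S1; S3-1->S5; S4-0->S6; S4-1->S7; S5-0->S1; S5-1->S8; S6-0->S6; S6-1->S9; S7-0->S1; S7-1->S7; S8-0->S1; S8-1->S7; S9-0->S6; S9-1->S10; S10-0->S6; S10-1->S11; S11-0->S6; S11-1->S12; S12-0->S6; S12-1->S12

Handle the two conditions separately and then intersect. One (5 states) tracks whether the input so far still matches the prefix `110`; the other (5 states) tracks how much of the suffix `0111` has currently been matched. Each combined state is a pair, one component from each; accept when both components accept.
With 13 states:
          0    1  
>  S0     S1   S2 
   S1     S1   S3 
   S2     S1   S4 
   S3     S1   S5 
   S4     S6   S7 
   S5     S1   S8 
   S6     S6   S9 
   S7     S1   S7 
   S8     S1   S7 
   S9     S6  S10 
   S10    S6  S11 
 * S11    S6  S12 
   S12    S6  S12 
(> = start, * = accepting)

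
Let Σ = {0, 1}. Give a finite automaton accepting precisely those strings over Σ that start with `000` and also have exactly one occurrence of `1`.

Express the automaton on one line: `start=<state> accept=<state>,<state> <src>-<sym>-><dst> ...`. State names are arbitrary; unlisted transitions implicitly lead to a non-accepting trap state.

Build one automaton per condition and run them in lockstep. One (5 states) tracks whether the input so far still matches the prefix `000`; the other (3 states) tracks the count of `1`s, saturating at 2. Each combined state is a pair, one component from each; accept when both components accept. Equivalent product states are then merged.
        0   1  
>  s0   s1  s2 
   s1   s3  s2 
   s2   s2  s2 
   s3   s4  s2 
   s4   s4  s5 
 * s5   s5  s2 
(> = start, * = accepting)

start=s0 accept=s5 s0-0->s1 s0-1->s2 s1-0->s3 s1-1->s2 s2-0->s2 s2-1->s2 s3-0->s4 s3-1->s2 s4-0->s4 s4-1->s5 s5-0->s5 s5-1->s2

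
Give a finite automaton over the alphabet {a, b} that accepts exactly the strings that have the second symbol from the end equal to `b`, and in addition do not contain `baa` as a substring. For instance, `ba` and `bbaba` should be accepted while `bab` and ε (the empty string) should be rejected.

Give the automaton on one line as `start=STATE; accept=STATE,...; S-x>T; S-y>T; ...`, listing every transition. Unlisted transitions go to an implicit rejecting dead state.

Handle the two conditions separately and then intersect. The first has 7 states tracking the last 2 symbols read; the second has 4 states tracking partial matches of the forbidden pattern `baa`. A product state is a pair (one from each), accepting exactly when both do. Minimizing collapses redundant product states.
A 5-state machine:
        a   b  
>  s0   s0  s1 
   s1   s2  s3 
 * s2   s4  s1 
 * s3   s2  s3 
   s4   s4  s4 
(> = start, * = accepting)

start=s0; accept=s2,s3; s0-a>s0; s0-b>s1; s1-a>s2; s1-b>s3; s2-a>s4; s2-b>s1; s3-a>s2; s3-b>s3; s4-a>s4; s4-b>s4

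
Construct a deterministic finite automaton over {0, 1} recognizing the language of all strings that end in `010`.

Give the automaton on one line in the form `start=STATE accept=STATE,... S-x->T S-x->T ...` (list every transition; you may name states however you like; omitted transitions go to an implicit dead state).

start=q0 accept=q3 q0-0->q1 q0-1->q0 q1-0->q1 q1-1->q2 q2-0->q3 q2-1->q0 q3-0->q1 q3-1->q2

Remember how much of `010` the current input suffix matches. State q0 means no match yet; q1 means the last symbol is `0`; q2 means the last 2 symbols are `01`; q3 means the last 3 symbols are `010`. Only q3 accepts. On a mismatch, fall back to the longest proper suffix that is still a prefix of `010`.
With 4 states:
        0   1  
>  q0   q1  q0 
   q1   q1  q2 
   q2   q3  q0 
 * q3   q1  q2 
(> = start, * = accepting)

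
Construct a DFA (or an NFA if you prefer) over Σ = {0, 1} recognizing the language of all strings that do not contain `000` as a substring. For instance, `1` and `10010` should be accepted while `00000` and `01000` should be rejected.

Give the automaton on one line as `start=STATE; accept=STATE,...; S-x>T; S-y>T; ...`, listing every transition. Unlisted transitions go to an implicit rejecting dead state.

start=q0; accept=q0,q1,q2; q0-0>q1; q0-1>q0; q1-0>q2; q1-1>q0; q2-0>q3; q2-1>q0; q3-0>q3; q3-1>q3

This is the complement of 'contains `000`'. Use the same substring-matching states — q0 through q3 holding how much of `000` has just been matched — but flip the accepting set: everything except the trap q3 accepts.
4 states suffice.
        0   1  
>* q0   q1  q0 
 * q1   q2  q0 
 * q2   q3  q0 
   q3   q3  q3 
(> = start, * = accepting)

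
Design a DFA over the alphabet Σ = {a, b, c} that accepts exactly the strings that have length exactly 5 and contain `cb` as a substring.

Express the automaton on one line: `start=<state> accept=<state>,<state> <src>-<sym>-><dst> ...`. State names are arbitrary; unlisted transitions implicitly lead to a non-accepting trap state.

Build one automaton per condition and run them in lockstep. The first has 7 states tracking the input length, saturating at 6; the second has 3 states tracking whether and how much of `cb` has been seen. A product state is a pair (one from each), accepting exactly when both do.
An 18-state machine:
          a    b    c  
>  q0     q1   q1   q2 
   q1     q3   q3   q4 
   q2     q3   q5   q4 
   q3     q6   q6   q7 
   q4     q6   q8   q7 
   q5     q8   q8   q8 
   q6     q9   q9  q10 
   q7     q9  q11  q10 
   q8    q11  q11  q11 
   q9    q12  q12  q13 
   q10   q12  q14  q13 
   q11   q14  q14  q14 
   q12   q15  q15  q16 
   q13   q15  q17  q16 
 * q14   q17  q17  q17 
   q15   q15  q15  q16 
   q16   q15  q17  q16 
   q17   q17  q17  q17 
(> = start, * = accepting)

start=q0 accept=q14 q0-a->q1 q0-b->q1 q0-c->q2 q1-a->q3 q1-b->q3 q1-c->q4 q2-a->q3 q2-b->q5 q2-c->q4 q3-a->q6 q3-b->q6 q3-c->q7 q4-a->q6 q4-b->q8 q4-c->q7 q5-a->q8 q5-b->q8 q5-c->q8 q6-a->q9 q6-b->q9 q6-c->q10 q7-a->q9 q7-b->q11 q7-c->q10 q8-a->q11 q8-b->q11 q8-c->q11 q9-a->q12 q9-b->q12 q9-c->q13 q10-a->q12 q10-b->q14 q10-c->q13 q11-a->q14 q11-b->q14 q11-c->q14 q12-a->q15 q12-b->q15 q12-c->q16 q13-a->q15 q13-b->q17 q13-c->q16 q14-a->q17 q14-b->q17 q14-c->q17 q15-a->q15 q15-b->q15 q15-c->q16 q16-a->q15 q16-b->q17 q16-c->q16 q17-a->q17 q17-b->q17 q17-c->q17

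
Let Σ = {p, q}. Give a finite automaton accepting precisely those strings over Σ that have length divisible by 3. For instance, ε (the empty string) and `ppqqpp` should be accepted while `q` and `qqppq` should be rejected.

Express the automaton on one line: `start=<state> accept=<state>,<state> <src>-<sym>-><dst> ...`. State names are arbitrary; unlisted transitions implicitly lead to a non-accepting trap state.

Count input length modulo 3: every symbol advances one step around the cycle s0 → s1 → s2 → s0. Accept at s0.
        p   q  
>* s0   s1  s1 
   s1   s2  s2 
   s2   s0  s0 
(> = start, * = accepting)

start=s0 accept=s0 s0-p->s1 s0-q->s1 s1-p->s2 s1-q->s2 s2-p->s0 s2-q->s0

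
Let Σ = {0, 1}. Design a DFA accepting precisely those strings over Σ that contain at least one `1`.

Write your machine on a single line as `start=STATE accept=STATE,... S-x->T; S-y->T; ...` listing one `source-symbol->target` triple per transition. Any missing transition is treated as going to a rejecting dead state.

start=A; accept=B,C; A-0->A; A-1->B; B-0->B; B-1->C; C-0->C; C-1->C

Count `1`s, saturating at 2: state A means no `1` yet, B means one `1` seen, C means more than one. Each `1` increments (capped at C); other symbols loop. Accept from {B, C}.
A 3-state machine:
       0  1 
>  A   A  B 
 * B   B  C 
 * C   C  C 
(> = start, * = accepting)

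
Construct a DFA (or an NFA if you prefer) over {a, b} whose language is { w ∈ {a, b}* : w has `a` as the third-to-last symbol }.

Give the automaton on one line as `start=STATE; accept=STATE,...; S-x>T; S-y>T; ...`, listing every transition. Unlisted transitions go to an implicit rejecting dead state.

Because acceptance depends on a position counted from the end, the machine has to buffer the most recent 3 symbols. Make each state the string of the last up-to-3 symbols read; on input `x` shift the window left and append `x`. Accept when the buffered window has length 3 and begins with `a`.
A 15-state machine:
          a    b  
>  S0     S1   S2 
   S1     S3   S4 
   S2     S5   S6 
   S3     S7   S8 
   S4     S9  S10 
   S5    S11  S12 
   S6    S13  S14 
 * S7     S7   S8 
 * S8     S9  S10 
 * S9    S11  S12 
 * S10   S13  S14 
   S11    S7   S8 
   S12    S9  S10 
   S13   S11  S12 
   S14   S13  S14 
(> = start, * = accepting)

start=S0; accept=S7,S8,S9,S10; S0-a>S1; S0-b>S2; S1-a>S3; S1-b>S4; S2-a>S5; S2-b>S6; S3-a>S7; S3-b>S8; S4-a>S9; S4-b>S10; S5-a>S11; S5-b>S12; S6-a>S13; S6-b>S14; S7-a>S7; S7-b>S8; S8-a>S9; S8-b>S10; S9-a>S11; S9-b>S12; S10-a>S13; S10-b>S14; S11-a>S7; S11-b>S8; S12-a>S9; S12-b>S10; S13-a>S11; S13-b>S12; S14-a>S13; S14-b>S14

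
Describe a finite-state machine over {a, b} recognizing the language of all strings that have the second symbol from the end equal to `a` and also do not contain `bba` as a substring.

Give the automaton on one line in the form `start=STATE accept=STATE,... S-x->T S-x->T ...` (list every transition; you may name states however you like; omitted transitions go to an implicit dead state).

start=S0 accept=S3,S4 S0-a->S1 S0-b->S2 S1-a->S3 S1-b->S4 S2-a->S1 S2-b->S5 S3-a->S3 S3-b->S4 S4-a->S1 S4-b->S5 S5-a->S5 S5-b->S5

Build one automaton per condition and run them in lockstep. The first has 7 states tracking the last 2 symbols read; the second has 4 states tracking partial matches of the forbidden pattern `bba`. A product state is a pair (one from each), accepting exactly when both do. Minimizing collapses redundant product states.
6 states suffice.
        a   b  
>  S0   S1  S2 
   S1   S3  S4 
   S2   S1  S5 
 * S3   S3  S4 
 * S4   S1  S5 
   S5   S5  S5 
(> = start, * = accepting)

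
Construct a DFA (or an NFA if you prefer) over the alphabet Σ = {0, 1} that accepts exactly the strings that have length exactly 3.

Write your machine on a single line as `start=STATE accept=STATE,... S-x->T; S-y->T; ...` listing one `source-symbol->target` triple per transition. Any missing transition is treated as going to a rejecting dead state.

Count input length up to 4: every symbol moves from S0 toward S4, which means 'more than 3' and absorbs. Accept from {S3}.
        0   1  
>  S0   S1  S1 
   S1   S2  S2 
   S2   S3  S3 
 * S3   S4  S4 
   S4   S4  S4 
(> = start, * = accepting)

start=S0; accept=S3; S0-0->S1; S0-1->S1; S1-0->S2; S1-1->S2; S2-0->S3; S2-1->S3; S3-0->S4; S3-1->S4; S4-0->S4; S4-1->S4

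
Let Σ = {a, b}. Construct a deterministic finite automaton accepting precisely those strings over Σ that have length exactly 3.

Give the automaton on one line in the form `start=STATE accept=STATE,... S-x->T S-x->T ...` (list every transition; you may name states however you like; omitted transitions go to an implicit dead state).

Count input length up to 4: every symbol moves from S0 toward S4, which means 'more than 3' and absorbs. Accept from {S3}.
        a   b  
>  S0   S1  S1 
   S1   S2  S2 
   S2   S3  S3 
 * S3   S4  S4 
   S4   S4  S4 
(> = start, * = accepting)

start=S0 accept=S3 S0-a->S1 S0-b->S1 S1-a->S2 S1-b->S2 S2-a->S3 S2-b->S3 S3-a->S4 S3-b->S4 S4-a->S4 S4-b->S4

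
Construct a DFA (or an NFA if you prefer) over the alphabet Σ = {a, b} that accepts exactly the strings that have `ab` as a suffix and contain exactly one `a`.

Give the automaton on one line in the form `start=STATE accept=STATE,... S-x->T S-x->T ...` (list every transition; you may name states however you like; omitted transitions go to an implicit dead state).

Handle the two conditions separately and then intersect. The first has 3 states tracking how much of the suffix `ab` has currently been matched; the second has 3 states tracking the count of `a`s, saturating at 2. A product state is a pair (one from each), accepting exactly when both do.
With 7 states:
        a   b  
>  s0   s1  s0 
   s1   s2  s3 
   s2   s2  s4 
 * s3   s2  s5 
   s4   s2  s6 
   s5   s2  s5 
   s6   s2  s6 
(> = start, * = accepting)

start=s0 accept=s3 s0-a->s1 s0-b->s0 s1-a->s2 s1-b->s3 s2-a->s2 s2-b->s4 s3-a->s2 s3-b->s5 s4-a->s2 s4-b->s6 s5-a->s2 s5-b->s5 s6-a->s2 s6-b->s6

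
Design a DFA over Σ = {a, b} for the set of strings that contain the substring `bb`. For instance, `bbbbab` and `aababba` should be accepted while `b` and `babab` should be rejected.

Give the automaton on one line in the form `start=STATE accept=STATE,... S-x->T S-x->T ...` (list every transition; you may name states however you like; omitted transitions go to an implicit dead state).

States q0..q1 record the length of the longest prefix of `bb` that matches the current input suffix. Reaching q2 means `bb` has been seen, and we stay there forever. Accept from q2.
With 3 states:
        a   b  
>  q0   q0  q1 
   q1   q0  q2 
 * q2   q2  q2 
(> = start, * = accepting)

start=q0 accept=q2 q0-a->q0 q0-b->q1 q1-a->q0 q1-b->q2 q2-a->q2 q2-b->q2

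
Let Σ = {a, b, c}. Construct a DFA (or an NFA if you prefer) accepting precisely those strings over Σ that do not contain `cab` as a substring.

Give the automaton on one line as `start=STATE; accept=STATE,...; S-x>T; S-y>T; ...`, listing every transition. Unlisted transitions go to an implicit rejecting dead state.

Track partial matches of the forbidden pattern `cab`. State S3 is a dead state reached once `cab` has occurred; every other state accepts. S0 means no part of `cab` is currently matched.
        a   b   c  
>* S0   S0  S0  S1 
 * S1   S2  S0  S1 
 * S2   S0  S3  S1 
   S3   S3  S3  S3 
(> = start, * = accepting)

start=S0; accept=S0,S1,S2; S0-a>S0; S0-b>S0; S0-c>S1; S1-a>S2; S1-b>S0; S1-c>S1; S2-a>S0; S2-b>S3; S2-c>S1; S3-a>S3; S3-b>S3; S3-c>S3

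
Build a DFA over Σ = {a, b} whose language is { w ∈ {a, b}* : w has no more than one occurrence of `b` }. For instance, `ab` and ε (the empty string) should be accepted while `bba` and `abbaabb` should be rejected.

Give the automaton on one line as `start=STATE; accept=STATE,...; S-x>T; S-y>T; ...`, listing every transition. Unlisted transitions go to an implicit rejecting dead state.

Only the number of `b`s matters, and only up to 2. Make a chain q0 → q1 → q2 advanced by each `b` (with q2 absorbing); every other symbol self-loops. The accepting set is {q0, q1}.
        a   b  
>* q0   q0  q1 
 * q1   q1  q2 
   q2   q2  q2 
(> = start, * = accepting)

start=q0; accept=q0,q1; q0-a>q0; q0-b>q1; q1-a>q1; q1-b>q2; q2-a>q2; q2-b>q2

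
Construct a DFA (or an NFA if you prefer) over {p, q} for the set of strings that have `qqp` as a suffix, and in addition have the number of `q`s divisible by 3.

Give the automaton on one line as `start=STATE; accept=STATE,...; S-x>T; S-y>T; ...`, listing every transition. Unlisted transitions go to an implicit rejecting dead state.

start=S0; accept=S9; S0-p>S0; S0-q>S1; S1-p>S2; S1-q>S3; S2-p>S2; S2-q>S4; S3-p>S5; S3-q>S6; S4-p>S7; S4-q>S6; S5-p>S7; S5-q>S8; S6-p>S9; S6-q>S10; S7-p>S7; S7-q>S8; S8-p>S0; S8-q>S10; S9-p>S0; S9-q>S1; S10-p>S11; S10-q>S3; S11-p>S2; S11-q>S4

Handle the two conditions separately and then intersect. One (4 states) tracks how much of the suffix `qqp` has currently been matched; the other (3 states) tracks the count of `q`s modulo 3. Each combined state is a pair, one component from each; accept when both components accept.
A 12-state machine:
          p    q  
>  S0     S0   S1 
   S1     S2   S3 
   S2     S2   S4 
   S3     S5   S6 
   S4     S7   S6 
   S5     S7   S8 
   S6     S9  S10 
   S7     S7   S8 
   S8     S0  S10 
 * S9     S0   S1 
   S10   S11   S3 
   S11    S2   S4 
(> = start, * = accepting)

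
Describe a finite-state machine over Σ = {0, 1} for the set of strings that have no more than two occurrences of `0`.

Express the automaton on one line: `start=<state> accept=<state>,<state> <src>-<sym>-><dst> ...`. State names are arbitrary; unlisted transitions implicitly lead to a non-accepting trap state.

Count `0`s, saturating at 3: states s0 through s2 mean 0 through 2 `0`s seen; s3 means more than 2. Each `0` increments (capped at s3); other symbols loop. Accept from {s0, s1, s2}.
4 states suffice.
        0   1  
>* s0   s1  s0 
 * s1   s2  s1 
 * s2   s3  s2 
   s3   s3  s3 
(> = start, * = accepting)

start=s0 accept=s0,s1,s2 s0-0->s1 s0-1->s0 s1-0->s2 s1-1->s1 s2-0->s3 s2-1->s2 s3-0->s3 s3-1->s3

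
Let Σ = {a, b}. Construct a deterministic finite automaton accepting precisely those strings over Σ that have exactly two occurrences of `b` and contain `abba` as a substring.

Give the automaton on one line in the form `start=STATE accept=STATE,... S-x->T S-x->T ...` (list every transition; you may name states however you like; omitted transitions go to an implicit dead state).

Build one automaton per condition and run them in lockstep. The first has 4 states tracking the count of `b`s, saturating at 3; the second has 5 states tracking whether and how much of `abba` has been seen. A product state is a pair (one from each), accepting exactly when both do.
With 15 states:
          a    b  
>  q0     q1   q2 
   q1     q1   q3 
   q2     q4   q5 
   q3     q4   q6 
   q4     q4   q7 
   q5     q8   q9 
   q6    q10   q9 
   q7     q8  q11 
   q8     q8  q12 
   q9    q13   q9 
 * q10   q10  q14 
   q11   q14   q9 
   q12   q13  q11 
   q13   q13  q12 
   q14   q14  q14 
(> = start, * = accepting)

start=q0 accept=q10 q0-a->q1 q0-b->q2 q1-a->q1 q1-b->q3 q2-a->q4 q2-b->q5 q3-a->q4 q3-b->q6 q4-a->q4 q4-b->q7 q5-a->q8 q5-b->q9 q6-a->q10 q6-b->q9 q7-a->q8 q7-b->q11 q8-a->q8 q8-b->q12 q9-a->q13 q9-b->q9 q10-a->q10 q10-b->q14 q11-a->q14 q11-b->q9 q12-a->q13 q12-b->q11 q13-a->q13 q13-b->q12 q14-a->q14 q14-b->q14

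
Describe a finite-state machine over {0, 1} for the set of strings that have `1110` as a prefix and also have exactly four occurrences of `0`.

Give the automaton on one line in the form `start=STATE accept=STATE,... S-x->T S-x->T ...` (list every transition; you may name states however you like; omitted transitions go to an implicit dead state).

start=A accept=I A-0->B A-1->C B-0->B B-1->B C-0->B C-1->D D-0->B D-1->E E-0->F E-1->B F-0->G F-1->F G-0->H G-1->G H-0->I H-1->H I-0->B I-1->I

Run two small machines in parallel and take their product. The first has 6 states tracking whether the input so far still matches the prefix `1110`; the second has 6 states tracking the count of `0`s, saturating at 5. A product state is a pair (one from each), accepting exactly when both do. Minimizing collapses redundant product states.
With 9 states:
       0  1 
>  A   B  C 
   B   B  B 
   C   B  D 
   D   B  E 
   E   F  B 
   F   G  F 
   G   H  G 
   H   I  H 
 * I   B  I 
(> = start, * = accepting)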